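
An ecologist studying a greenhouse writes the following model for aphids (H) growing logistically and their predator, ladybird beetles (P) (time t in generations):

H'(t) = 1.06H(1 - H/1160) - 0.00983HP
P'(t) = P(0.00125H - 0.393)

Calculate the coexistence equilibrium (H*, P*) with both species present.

From dP/dt = 0 with P > 0: 0.00125H* = 0.393, so H* = 314.
Substitute into dH/dt = 0: 1.06(1 - 314/1160) = 0.00983P*.
The bracket is 0.729, giving P* = 0.773/0.00983 = 78.6.

H* ≈ 314, P* ≈ 78.6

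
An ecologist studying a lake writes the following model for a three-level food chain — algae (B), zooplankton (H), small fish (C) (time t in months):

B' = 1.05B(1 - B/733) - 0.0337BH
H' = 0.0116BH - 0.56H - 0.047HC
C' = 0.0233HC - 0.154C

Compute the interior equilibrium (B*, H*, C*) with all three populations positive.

B* ≈ 578, H* ≈ 6.61, C* ≈ 131

From dC/dt = 0: 0.0233H* = 0.154, so H* = 6.61.
From dB/dt = 0: 1.05(1 - B*/733) = 0.0337·6.61, giving B* = 733·(1 - 0.212) = 578.
From dH/dt = 0: 0.0116·578 - 0.56 = 0.047C*, so C* = 6.14/0.047 = 131.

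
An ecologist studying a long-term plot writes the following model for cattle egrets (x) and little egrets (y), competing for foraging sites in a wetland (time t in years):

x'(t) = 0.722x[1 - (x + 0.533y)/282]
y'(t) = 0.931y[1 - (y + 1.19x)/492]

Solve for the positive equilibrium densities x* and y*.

Setting both brackets to zero gives the nullclines x + 0.533y = 282 and 1.19x + y = 492.
Substituting y = 492 - 1.19x into the first: x(1 - 0.533·1.19) = 282 - 0.533·492.
So x* = 19.8/0.366 = 54, and then y* = 492 - 1.19·54 = 428.

x* ≈ 54, y* ≈ 428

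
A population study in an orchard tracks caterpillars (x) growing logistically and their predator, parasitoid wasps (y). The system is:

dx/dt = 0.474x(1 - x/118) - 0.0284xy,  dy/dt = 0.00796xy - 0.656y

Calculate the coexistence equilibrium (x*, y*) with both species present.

x* ≈ 82.4, y* ≈ 5.03

From dy/dt = 0 with y > 0: 0.00796x* = 0.656, so x* = 82.4.
Substitute into dx/dt = 0: 0.474(1 - 82.4/118) = 0.0284y*.
The bracket is 0.302, giving y* = 0.143/0.0284 = 5.03.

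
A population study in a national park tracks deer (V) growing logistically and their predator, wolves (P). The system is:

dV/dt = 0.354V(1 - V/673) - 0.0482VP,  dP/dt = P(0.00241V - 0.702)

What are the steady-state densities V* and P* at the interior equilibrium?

From dP/dt = 0 with P > 0: 0.00241V* = 0.702, so V* = 291.
Substitute into dV/dt = 0: 0.354(1 - 291/673) = 0.0482P*.
The bracket is 0.567, giving P* = 0.201/0.0482 = 4.17.

V* ≈ 291, P* ≈ 4.17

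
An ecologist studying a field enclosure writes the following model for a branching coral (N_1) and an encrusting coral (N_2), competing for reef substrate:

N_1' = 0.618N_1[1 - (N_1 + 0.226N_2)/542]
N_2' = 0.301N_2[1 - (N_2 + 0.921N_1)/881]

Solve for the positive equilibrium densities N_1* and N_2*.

Setting both brackets to zero gives the nullclines N_1 + 0.226N_2 = 542 and 0.921N_1 + N_2 = 881.
Substituting N_2 = 881 - 0.921N_1 into the first: N_1(1 - 0.226·0.921) = 542 - 0.226·881.
So N_1* = 343/0.792 = 433, and then N_2* = 881 - 0.921·433 = 482.

N_1* ≈ 433, N_2* ≈ 482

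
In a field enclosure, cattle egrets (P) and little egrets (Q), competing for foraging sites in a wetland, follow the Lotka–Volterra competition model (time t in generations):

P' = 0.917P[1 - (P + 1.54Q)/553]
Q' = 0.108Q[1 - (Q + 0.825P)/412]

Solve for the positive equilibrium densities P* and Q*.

P* ≈ 301, Q* ≈ 163

Setting both brackets to zero gives the nullclines P + 1.54Q = 553 and 0.825P + Q = 412.
Substituting Q = 412 - 0.825P into the first: P(1 - 1.54·0.825) = 553 - 1.54·412.
So P* = -81.5/-0.27 = 301, and then Q* = 412 - 0.825·301 = 163.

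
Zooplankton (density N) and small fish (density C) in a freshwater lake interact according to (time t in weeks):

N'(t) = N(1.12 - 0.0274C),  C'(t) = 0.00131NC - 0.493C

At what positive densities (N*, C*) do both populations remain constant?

Set dC/dt = 0 with C > 0: 0.00131N - 0.493 = 0, so N* = 0.493/0.00131 = 376.
Set dN/dt = 0 with N > 0: 1.12 - 0.0274C = 0, so C* = 1.12/0.0274 = 40.9.

N* ≈ 376, C* ≈ 40.9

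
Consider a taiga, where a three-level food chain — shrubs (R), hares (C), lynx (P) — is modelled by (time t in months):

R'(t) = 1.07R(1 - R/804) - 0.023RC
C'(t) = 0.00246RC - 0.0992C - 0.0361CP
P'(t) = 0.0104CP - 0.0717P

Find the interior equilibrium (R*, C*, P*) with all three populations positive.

From dP/dt = 0: 0.0104C* = 0.0717, so C* = 6.89.
From dR/dt = 0: 1.07(1 - R*/804) = 0.023·6.89, giving R* = 804·(1 - 0.148) = 685.
From dC/dt = 0: 0.00246·685 - 0.0992 = 0.0361P*, so P* = 1.59/0.0361 = 43.9.

R* ≈ 685, C* ≈ 6.89, P* ≈ 43.9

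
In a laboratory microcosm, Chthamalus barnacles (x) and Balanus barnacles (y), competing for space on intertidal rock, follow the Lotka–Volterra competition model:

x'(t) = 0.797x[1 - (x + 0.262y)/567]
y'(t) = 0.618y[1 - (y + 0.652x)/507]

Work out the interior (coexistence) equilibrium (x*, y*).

x* ≈ 524, y* ≈ 166

Setting both brackets to zero gives the nullclines x + 0.262y = 567 and 0.652x + y = 507.
Substituting y = 507 - 0.652x into the first: x(1 - 0.262·0.652) = 567 - 0.262·507.
So x* = 434/0.829 = 524, and then y* = 507 - 0.652·524 = 166.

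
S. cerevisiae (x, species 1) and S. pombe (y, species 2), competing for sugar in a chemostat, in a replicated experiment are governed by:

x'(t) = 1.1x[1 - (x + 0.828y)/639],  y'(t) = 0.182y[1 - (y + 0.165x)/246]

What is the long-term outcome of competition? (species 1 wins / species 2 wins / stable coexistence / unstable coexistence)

stable coexistence

Compare the nullcline intercepts: K1/α12 = 639/0.828 = 772 > K2 = 246; K2/α21 = 246/0.165 = 1490 > K1 = 639.
Since both inequalities hold, each species can invade when rare, so the interior equilibrium is stable.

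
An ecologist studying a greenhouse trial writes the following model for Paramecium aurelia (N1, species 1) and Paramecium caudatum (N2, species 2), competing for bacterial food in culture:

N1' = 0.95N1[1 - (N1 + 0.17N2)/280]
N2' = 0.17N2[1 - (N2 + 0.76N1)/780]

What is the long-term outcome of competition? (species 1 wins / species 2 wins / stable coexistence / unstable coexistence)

stable coexistence

Compare the nullcline intercepts: K1/α12 = 280/0.17 = 1650 > K2 = 780; K2/α21 = 780/0.76 = 1030 > K1 = 280.
Since both inequalities hold, each species can invade when rare, so the interior equilibrium is stable.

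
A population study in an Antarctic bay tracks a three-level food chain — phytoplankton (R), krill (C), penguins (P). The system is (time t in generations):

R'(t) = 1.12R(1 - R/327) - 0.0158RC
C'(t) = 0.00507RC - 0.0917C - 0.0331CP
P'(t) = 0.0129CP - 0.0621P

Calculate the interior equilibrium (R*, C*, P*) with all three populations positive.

From dP/dt = 0: 0.0129C* = 0.0621, so C* = 4.81.
From dR/dt = 0: 1.12(1 - R*/327) = 0.0158·4.81, giving R* = 327·(1 - 0.0679) = 305.
From dC/dt = 0: 0.00507·305 - 0.0917 = 0.0331P*, so P* = 1.45/0.0331 = 43.9.

R* ≈ 305, C* ≈ 4.81, P* ≈ 43.9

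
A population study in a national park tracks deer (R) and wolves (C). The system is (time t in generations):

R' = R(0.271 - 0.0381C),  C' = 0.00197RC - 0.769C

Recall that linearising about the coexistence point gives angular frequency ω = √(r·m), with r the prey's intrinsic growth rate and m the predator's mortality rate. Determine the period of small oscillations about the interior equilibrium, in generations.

T ≈ 13.8 generations

Here r = 0.271 and m = 0.769, so r·m = 0.208.
ω = √0.208 = 0.457 per generation, hence T = 2π/ω ≈ 13.8 generations.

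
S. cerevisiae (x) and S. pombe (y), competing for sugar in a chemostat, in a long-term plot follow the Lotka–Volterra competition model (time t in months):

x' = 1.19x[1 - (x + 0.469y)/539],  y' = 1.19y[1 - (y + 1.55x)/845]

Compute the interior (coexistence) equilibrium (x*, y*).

Setting both brackets to zero gives the nullclines x + 0.469y = 539 and 1.55x + y = 845.
Substituting y = 845 - 1.55x into the first: x(1 - 0.469·1.55) = 539 - 0.469·845.
So x* = 143/0.273 = 523, and then y* = 845 - 1.55·523 = 35.

x* ≈ 523, y* ≈ 35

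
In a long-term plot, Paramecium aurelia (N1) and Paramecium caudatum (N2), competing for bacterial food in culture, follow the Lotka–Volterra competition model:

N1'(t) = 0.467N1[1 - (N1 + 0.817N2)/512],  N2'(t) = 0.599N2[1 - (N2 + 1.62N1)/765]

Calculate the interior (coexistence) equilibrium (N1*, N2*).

Setting both brackets to zero gives the nullclines N1 + 0.817N2 = 512 and 1.62N1 + N2 = 765.
Substituting N2 = 765 - 1.62N1 into the first: N1(1 - 0.817·1.62) = 512 - 0.817·765.
So N1* = -113/-0.324 = 349, and then N2* = 765 - 1.62·349 = 199.

N1* ≈ 349, N2* ≈ 199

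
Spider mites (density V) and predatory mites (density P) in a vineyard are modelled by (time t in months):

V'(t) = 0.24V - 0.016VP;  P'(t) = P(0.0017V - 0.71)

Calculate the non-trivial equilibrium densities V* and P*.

V* ≈ 418, P* ≈ 15

Set dP/dt = 0 with P > 0: 0.0017V - 0.71 = 0, so V* = 0.71/0.0017 = 418.
Set dV/dt = 0 with V > 0: 0.24 - 0.016P = 0, so P* = 0.24/0.016 = 15.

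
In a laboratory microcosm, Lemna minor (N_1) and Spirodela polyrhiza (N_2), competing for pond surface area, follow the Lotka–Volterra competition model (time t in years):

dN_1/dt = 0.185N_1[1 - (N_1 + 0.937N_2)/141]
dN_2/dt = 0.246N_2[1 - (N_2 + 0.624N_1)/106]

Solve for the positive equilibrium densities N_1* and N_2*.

N_1* ≈ 100, N_2* ≈ 43.4

Setting both brackets to zero gives the nullclines N_1 + 0.937N_2 = 141 and 0.624N_1 + N_2 = 106.
Substituting N_2 = 106 - 0.624N_1 into the first: N_1(1 - 0.937·0.624) = 141 - 0.937·106.
So N_1* = 41.7/0.415 = 100, and then N_2* = 106 - 0.624·100 = 43.4.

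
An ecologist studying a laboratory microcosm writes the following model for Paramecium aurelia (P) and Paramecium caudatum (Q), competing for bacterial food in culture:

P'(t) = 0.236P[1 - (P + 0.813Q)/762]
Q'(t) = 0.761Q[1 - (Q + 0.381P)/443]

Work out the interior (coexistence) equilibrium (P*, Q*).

P* ≈ 582, Q* ≈ 221

Setting both brackets to zero gives the nullclines P + 0.813Q = 762 and 0.381P + Q = 443.
Substituting Q = 443 - 0.381P into the first: P(1 - 0.813·0.381) = 762 - 0.813·443.
So P* = 402/0.69 = 582, and then Q* = 443 - 0.381·582 = 221.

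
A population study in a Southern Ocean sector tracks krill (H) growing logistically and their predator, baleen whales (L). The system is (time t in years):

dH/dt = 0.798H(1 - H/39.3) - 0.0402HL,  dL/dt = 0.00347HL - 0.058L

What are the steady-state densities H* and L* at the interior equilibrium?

H* ≈ 16.7, L* ≈ 11.4

From dL/dt = 0 with L > 0: 0.00347H* = 0.058, so H* = 16.7.
Substitute into dH/dt = 0: 0.798(1 - 16.7/39.3) = 0.0402L*.
The bracket is 0.575, giving L* = 0.459/0.0402 = 11.4.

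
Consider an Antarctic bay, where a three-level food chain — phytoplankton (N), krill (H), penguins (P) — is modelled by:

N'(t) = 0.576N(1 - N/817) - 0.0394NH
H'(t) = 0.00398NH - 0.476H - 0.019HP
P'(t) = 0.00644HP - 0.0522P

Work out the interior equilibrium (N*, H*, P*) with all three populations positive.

N* ≈ 364, H* ≈ 8.11, P* ≈ 51.2

From dP/dt = 0: 0.00644H* = 0.0522, so H* = 8.11.
From dN/dt = 0: 0.576(1 - N*/817) = 0.0394·8.11, giving N* = 817·(1 - 0.554) = 364.
From dH/dt = 0: 0.00398·364 - 0.476 = 0.019P*, so P* = 0.973/0.019 = 51.2.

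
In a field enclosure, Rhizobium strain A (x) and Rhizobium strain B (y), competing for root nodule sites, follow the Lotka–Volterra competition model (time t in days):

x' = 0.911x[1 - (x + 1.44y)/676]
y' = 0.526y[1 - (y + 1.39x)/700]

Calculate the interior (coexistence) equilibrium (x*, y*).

Setting both brackets to zero gives the nullclines x + 1.44y = 676 and 1.39x + y = 700.
Substituting y = 700 - 1.39x into the first: x(1 - 1.44·1.39) = 676 - 1.44·700.
So x* = -332/-1 = 331, and then y* = 700 - 1.39·331 = 239.

x* ≈ 331, y* ≈ 239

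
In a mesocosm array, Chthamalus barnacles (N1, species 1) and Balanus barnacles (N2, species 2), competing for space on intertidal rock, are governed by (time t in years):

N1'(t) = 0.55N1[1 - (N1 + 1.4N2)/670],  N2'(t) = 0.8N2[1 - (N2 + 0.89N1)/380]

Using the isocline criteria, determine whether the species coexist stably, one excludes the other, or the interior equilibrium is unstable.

Compare the nullcline intercepts: K1/α12 = 670/1.4 = 479 > K2 = 380; K2/α21 = 380/0.89 = 427 < K1 = 670.
Since the inequalities point opposite ways, species 1 can invade but species 2 cannot.

species 1 excludes species 2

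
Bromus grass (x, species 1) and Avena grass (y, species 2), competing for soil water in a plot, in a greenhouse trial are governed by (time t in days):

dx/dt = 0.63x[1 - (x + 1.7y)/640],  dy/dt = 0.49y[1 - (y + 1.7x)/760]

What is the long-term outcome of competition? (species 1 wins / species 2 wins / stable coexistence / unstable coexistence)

unstable coexistence (outcome depends on initial conditions)

Compare the nullcline intercepts: K1/α12 = 640/1.7 = 376 < K2 = 760; K2/α21 = 760/1.7 = 447 < K1 = 640.
Since both are reversed, neither can invade when rare; the interior point is a saddle.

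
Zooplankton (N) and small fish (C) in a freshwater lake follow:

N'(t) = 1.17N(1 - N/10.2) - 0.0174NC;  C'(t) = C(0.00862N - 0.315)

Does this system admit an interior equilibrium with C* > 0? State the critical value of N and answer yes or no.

The predator equation gives dC/dt > 0 only when N > 0.315/0.00862 = 36.5.
Without the predator, N → K = 10.2. Since 10.2 < 36.5, the predator cannot invade.

Threshold N = 36.5; K < 36.5, so no, the predator goes extinct.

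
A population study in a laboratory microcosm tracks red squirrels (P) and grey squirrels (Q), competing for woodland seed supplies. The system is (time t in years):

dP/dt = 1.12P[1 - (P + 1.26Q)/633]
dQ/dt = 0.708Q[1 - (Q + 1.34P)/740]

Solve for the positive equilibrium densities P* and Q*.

P* ≈ 435, Q* ≈ 157

Setting both brackets to zero gives the nullclines P + 1.26Q = 633 and 1.34P + Q = 740.
Substituting Q = 740 - 1.34P into the first: P(1 - 1.26·1.34) = 633 - 1.26·740.
So P* = -299/-0.688 = 435, and then Q* = 740 - 1.34·435 = 157.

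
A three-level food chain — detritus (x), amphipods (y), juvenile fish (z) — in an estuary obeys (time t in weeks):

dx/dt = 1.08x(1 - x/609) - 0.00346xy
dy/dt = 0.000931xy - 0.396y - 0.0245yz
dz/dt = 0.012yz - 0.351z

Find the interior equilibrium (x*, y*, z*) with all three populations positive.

From dz/dt = 0: 0.012y* = 0.351, so y* = 29.2.
From dx/dt = 0: 1.08(1 - x*/609) = 0.00346·29.2, giving x* = 609·(1 - 0.0937) = 552.
From dy/dt = 0: 0.000931·552 - 0.396 = 0.0245z*, so z* = 0.118/0.0245 = 4.81.

x* ≈ 552, y* ≈ 29.2, z* ≈ 4.81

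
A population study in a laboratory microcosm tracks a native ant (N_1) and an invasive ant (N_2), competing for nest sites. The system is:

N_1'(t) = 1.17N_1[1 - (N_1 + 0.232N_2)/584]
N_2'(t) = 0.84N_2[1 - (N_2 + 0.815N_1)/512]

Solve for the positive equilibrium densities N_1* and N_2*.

N_1* ≈ 574, N_2* ≈ 44.4

Setting both brackets to zero gives the nullclines N_1 + 0.232N_2 = 584 and 0.815N_1 + N_2 = 512.
Substituting N_2 = 512 - 0.815N_1 into the first: N_1(1 - 0.232·0.815) = 584 - 0.232·512.
So N_1* = 465/0.811 = 574, and then N_2* = 512 - 0.815·574 = 44.4.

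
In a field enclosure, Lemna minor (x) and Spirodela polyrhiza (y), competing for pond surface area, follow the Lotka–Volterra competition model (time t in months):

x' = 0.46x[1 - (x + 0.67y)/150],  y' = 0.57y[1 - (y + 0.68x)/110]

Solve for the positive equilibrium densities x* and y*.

Setting both brackets to zero gives the nullclines x + 0.67y = 150 and 0.68x + y = 110.
Substituting y = 110 - 0.68x into the first: x(1 - 0.67·0.68) = 150 - 0.67·110.
So x* = 76.3/0.544 = 140, and then y* = 110 - 0.68·140 = 14.7.

x* ≈ 140, y* ≈ 14.7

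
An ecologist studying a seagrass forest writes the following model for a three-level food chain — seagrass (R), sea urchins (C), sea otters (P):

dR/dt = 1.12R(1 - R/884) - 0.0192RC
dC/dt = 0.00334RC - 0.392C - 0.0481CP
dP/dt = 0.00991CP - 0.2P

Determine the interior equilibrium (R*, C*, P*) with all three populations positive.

From dP/dt = 0: 0.00991C* = 0.2, so C* = 20.2.
From dR/dt = 0: 1.12(1 - R*/884) = 0.0192·20.2, giving R* = 884·(1 - 0.346) = 578.
From dC/dt = 0: 0.00334·578 - 0.392 = 0.0481P*, so P* = 1.54/0.0481 = 32.

R* ≈ 578, C* ≈ 20.2, P* ≈ 32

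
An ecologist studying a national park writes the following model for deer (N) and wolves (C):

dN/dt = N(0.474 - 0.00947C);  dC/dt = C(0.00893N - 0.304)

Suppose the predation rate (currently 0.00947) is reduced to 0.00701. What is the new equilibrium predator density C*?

At the interior fixed point, setting dN/dt = 0 with N > 0 fixes C* = (prey growth rate)/(NC coefficient) — independent of the other coefficients.
With the change, C* = 0.474/0.00701 = 67.6; it rises from 50.1.

C* ≈ 67.6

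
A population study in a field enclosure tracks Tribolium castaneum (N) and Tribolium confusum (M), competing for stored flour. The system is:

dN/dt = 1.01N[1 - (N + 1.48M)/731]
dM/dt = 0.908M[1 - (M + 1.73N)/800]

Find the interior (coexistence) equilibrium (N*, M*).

Setting both brackets to zero gives the nullclines N + 1.48M = 731 and 1.73N + M = 800.
Substituting M = 800 - 1.73N into the first: N(1 - 1.48·1.73) = 731 - 1.48·800.
So N* = -453/-1.56 = 290, and then M* = 800 - 1.73·290 = 298.

N* ≈ 290, M* ≈ 298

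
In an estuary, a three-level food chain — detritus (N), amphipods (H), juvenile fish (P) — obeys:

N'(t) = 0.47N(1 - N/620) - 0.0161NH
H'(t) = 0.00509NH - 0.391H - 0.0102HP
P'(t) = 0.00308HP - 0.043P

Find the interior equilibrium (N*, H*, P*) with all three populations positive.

From dP/dt = 0: 0.00308H* = 0.043, so H* = 14.
From dN/dt = 0: 0.47(1 - N*/620) = 0.0161·14, giving N* = 620·(1 - 0.478) = 323.
From dH/dt = 0: 0.00509·323 - 0.391 = 0.0102P*, so P* = 1.26/0.0102 = 123.

N* ≈ 323, H* ≈ 14, P* ≈ 123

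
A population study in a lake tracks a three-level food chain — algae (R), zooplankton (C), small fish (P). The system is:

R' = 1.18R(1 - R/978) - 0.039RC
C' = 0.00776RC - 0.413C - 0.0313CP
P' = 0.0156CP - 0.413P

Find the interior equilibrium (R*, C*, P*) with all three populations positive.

R* ≈ 122, C* ≈ 26.5, P* ≈ 17.1

From dP/dt = 0: 0.0156C* = 0.413, so C* = 26.5.
From dR/dt = 0: 1.18(1 - R*/978) = 0.039·26.5, giving R* = 978·(1 - 0.875) = 122.
From dC/dt = 0: 0.00776·122 - 0.413 = 0.0313P*, so P* = 0.536/0.0313 = 17.1.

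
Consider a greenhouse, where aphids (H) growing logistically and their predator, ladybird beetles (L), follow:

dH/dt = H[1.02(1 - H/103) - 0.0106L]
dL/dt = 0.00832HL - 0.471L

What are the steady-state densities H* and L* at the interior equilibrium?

From dL/dt = 0 with L > 0: 0.00832H* = 0.471, so H* = 56.6.
Substitute into dH/dt = 0: 1.02(1 - 56.6/103) = 0.0106L*.
The bracket is 0.45, giving L* = 0.459/0.0106 = 43.3.

H* ≈ 56.6, L* ≈ 43.3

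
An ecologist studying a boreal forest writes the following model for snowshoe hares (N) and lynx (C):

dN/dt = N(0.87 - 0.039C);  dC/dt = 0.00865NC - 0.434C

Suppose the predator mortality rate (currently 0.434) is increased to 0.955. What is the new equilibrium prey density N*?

N* ≈ 110

At the interior fixed point, setting dC/dt = 0 with C > 0 fixes N* = (predator death rate)/(NC coefficient) — independent of the other coefficients.
With the change, N* = 0.955/0.00865 = 110; it rises from 50.2.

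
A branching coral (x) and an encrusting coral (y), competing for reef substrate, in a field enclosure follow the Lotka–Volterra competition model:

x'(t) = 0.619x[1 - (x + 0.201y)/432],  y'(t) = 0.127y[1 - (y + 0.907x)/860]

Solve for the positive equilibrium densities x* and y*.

x* ≈ 317, y* ≈ 573

Setting both brackets to zero gives the nullclines x + 0.201y = 432 and 0.907x + y = 860.
Substituting y = 860 - 0.907x into the first: x(1 - 0.201·0.907) = 432 - 0.201·860.
So x* = 259/0.818 = 317, and then y* = 860 - 0.907·317 = 573.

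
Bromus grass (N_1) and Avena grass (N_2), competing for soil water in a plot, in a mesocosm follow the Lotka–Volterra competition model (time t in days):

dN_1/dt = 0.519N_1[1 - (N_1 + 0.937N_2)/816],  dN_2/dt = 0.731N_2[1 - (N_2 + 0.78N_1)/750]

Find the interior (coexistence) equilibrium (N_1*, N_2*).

Setting both brackets to zero gives the nullclines N_1 + 0.937N_2 = 816 and 0.78N_1 + N_2 = 750.
Substituting N_2 = 750 - 0.78N_1 into the first: N_1(1 - 0.937·0.78) = 816 - 0.937·750.
So N_1* = 113/0.269 = 421, and then N_2* = 750 - 0.78·421 = 422.

N_1* ≈ 421, N_2* ≈ 422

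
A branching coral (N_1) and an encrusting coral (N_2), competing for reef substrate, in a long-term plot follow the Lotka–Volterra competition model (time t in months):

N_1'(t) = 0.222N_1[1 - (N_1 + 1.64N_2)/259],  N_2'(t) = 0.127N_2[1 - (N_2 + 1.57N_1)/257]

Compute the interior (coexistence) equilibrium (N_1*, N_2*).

Setting both brackets to zero gives the nullclines N_1 + 1.64N_2 = 259 and 1.57N_1 + N_2 = 257.
Substituting N_2 = 257 - 1.57N_1 into the first: N_1(1 - 1.64·1.57) = 259 - 1.64·257.
So N_1* = -162/-1.57 = 103, and then N_2* = 257 - 1.57·103 = 95.

N_1* ≈ 103, N_2* ≈ 95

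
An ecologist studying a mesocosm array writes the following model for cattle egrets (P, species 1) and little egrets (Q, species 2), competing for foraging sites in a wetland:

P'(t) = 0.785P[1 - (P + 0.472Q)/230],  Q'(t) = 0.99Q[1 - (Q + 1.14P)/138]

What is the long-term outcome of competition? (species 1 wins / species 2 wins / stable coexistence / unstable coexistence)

species 1 excludes species 2

Compare the nullcline intercepts: K1/α12 = 230/0.472 = 487 > K2 = 138; K2/α21 = 138/1.14 = 121 < K1 = 230.
Since the inequalities point opposite ways, species 1 can invade but species 2 cannot.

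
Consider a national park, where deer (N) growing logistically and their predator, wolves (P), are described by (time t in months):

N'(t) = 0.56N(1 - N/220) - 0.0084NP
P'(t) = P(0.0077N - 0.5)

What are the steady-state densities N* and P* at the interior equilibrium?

From dP/dt = 0 with P > 0: 0.0077N* = 0.5, so N* = 64.9.
Substitute into dN/dt = 0: 0.56(1 - 64.9/220) = 0.0084P*.
The bracket is 0.705, giving P* = 0.395/0.0084 = 47.

N* ≈ 64.9, P* ≈ 47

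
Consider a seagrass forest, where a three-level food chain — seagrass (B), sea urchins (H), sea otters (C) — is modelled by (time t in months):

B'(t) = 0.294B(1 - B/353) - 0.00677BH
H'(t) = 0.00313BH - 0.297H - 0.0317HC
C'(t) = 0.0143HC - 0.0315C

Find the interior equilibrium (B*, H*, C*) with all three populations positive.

From dC/dt = 0: 0.0143H* = 0.0315, so H* = 2.2.
From dB/dt = 0: 0.294(1 - B*/353) = 0.00677·2.2, giving B* = 353·(1 - 0.0507) = 335.
From dH/dt = 0: 0.00313·335 - 0.297 = 0.0317C*, so C* = 0.752/0.0317 = 23.7.

B* ≈ 335, H* ≈ 2.2, C* ≈ 23.7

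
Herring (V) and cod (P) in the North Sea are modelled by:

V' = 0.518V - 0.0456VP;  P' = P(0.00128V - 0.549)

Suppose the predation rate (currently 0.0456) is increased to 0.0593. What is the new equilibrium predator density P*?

P* ≈ 8.74

At the interior fixed point, setting dV/dt = 0 with V > 0 fixes P* = (prey growth rate)/(VP coefficient) — independent of the other coefficients.
With the change, P* = 0.518/0.0593 = 8.74; it falls from 11.4.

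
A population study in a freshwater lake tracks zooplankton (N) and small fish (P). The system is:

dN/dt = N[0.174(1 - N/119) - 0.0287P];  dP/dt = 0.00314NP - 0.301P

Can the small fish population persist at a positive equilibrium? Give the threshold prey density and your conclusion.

Threshold N = 95.9; K > 95.9, so yes, the predator persists.

The predator equation gives dP/dt > 0 only when N > 0.301/0.00314 = 95.9.
Without the predator, N → K = 119. Since 119 > 95.9, the predator can invade and persist.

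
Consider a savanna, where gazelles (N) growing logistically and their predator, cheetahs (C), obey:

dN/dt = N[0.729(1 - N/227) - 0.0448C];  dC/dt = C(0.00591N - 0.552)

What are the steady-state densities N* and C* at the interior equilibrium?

N* ≈ 93.4, C* ≈ 9.58

From dC/dt = 0 with C > 0: 0.00591N* = 0.552, so N* = 93.4.
Substitute into dN/dt = 0: 0.729(1 - 93.4/227) = 0.0448C*.
The bracket is 0.589, giving C* = 0.429/0.0448 = 9.58.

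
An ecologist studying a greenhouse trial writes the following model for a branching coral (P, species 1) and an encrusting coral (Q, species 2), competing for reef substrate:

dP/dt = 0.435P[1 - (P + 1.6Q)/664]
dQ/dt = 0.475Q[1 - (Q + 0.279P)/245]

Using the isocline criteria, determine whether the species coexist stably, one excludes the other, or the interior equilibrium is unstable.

stable coexistence

Compare the nullcline intercepts: K1/α12 = 664/1.6 = 415 > K2 = 245; K2/α21 = 245/0.279 = 878 > K1 = 664.
Since both inequalities hold, each species can invade when rare, so the interior equilibrium is stable.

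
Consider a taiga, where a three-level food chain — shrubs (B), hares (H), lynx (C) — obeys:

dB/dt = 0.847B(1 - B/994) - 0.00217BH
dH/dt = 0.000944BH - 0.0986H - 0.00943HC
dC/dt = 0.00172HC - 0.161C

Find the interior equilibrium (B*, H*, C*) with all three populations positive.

B* ≈ 756, H* ≈ 93.6, C* ≈ 65.2

From dC/dt = 0: 0.00172H* = 0.161, so H* = 93.6.
From dB/dt = 0: 0.847(1 - B*/994) = 0.00217·93.6, giving B* = 994·(1 - 0.24) = 756.
From dH/dt = 0: 0.000944·756 - 0.0986 = 0.00943C*, so C* = 0.615/0.00943 = 65.2.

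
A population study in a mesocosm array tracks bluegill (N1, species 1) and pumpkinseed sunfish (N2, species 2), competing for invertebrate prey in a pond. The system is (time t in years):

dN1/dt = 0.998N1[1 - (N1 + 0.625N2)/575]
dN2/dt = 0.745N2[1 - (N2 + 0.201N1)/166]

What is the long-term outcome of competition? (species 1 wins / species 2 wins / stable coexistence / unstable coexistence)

Compare the nullcline intercepts: K1/α12 = 575/0.625 = 920 > K2 = 166; K2/α21 = 166/0.201 = 826 > K1 = 575.
Since both inequalities hold, each species can invade when rare, so the interior equilibrium is stable.

stable coexistence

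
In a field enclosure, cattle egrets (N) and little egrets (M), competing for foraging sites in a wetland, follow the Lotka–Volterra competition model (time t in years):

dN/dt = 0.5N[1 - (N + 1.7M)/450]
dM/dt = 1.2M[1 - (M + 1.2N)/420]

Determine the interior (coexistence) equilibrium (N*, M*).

Setting both brackets to zero gives the nullclines N + 1.7M = 450 and 1.2N + M = 420.
Substituting M = 420 - 1.2N into the first: N(1 - 1.7·1.2) = 450 - 1.7·420.
So N* = -264/-1.04 = 254, and then M* = 420 - 1.2·254 = 115.

N* ≈ 254, M* ≈ 115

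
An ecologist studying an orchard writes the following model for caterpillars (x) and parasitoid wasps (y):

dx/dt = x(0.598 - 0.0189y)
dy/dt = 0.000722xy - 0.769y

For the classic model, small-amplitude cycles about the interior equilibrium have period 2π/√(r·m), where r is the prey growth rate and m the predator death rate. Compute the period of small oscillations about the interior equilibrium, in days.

Here r = 0.598 and m = 0.769, so r·m = 0.46.
ω = √0.46 = 0.678 per day, hence T = 2π/ω ≈ 9.27 days.

T ≈ 9.27 days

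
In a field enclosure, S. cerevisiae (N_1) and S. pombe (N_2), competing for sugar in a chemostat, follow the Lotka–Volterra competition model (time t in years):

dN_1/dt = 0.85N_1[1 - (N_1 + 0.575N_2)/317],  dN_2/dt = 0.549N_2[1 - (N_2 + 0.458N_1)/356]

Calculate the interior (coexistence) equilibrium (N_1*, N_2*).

N_1* ≈ 152, N_2* ≈ 286

Setting both brackets to zero gives the nullclines N_1 + 0.575N_2 = 317 and 0.458N_1 + N_2 = 356.
Substituting N_2 = 356 - 0.458N_1 into the first: N_1(1 - 0.575·0.458) = 317 - 0.575·356.
So N_1* = 112/0.737 = 152, and then N_2* = 356 - 0.458·152 = 286.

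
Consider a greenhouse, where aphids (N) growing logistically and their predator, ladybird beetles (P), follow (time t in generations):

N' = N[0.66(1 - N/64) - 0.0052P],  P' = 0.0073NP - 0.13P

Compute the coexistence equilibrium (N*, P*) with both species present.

From dP/dt = 0 with P > 0: 0.0073N* = 0.13, so N* = 17.8.
Substitute into dN/dt = 0: 0.66(1 - 17.8/64) = 0.0052P*.
The bracket is 0.722, giving P* = 0.476/0.0052 = 91.6.

N* ≈ 17.8, P* ≈ 91.6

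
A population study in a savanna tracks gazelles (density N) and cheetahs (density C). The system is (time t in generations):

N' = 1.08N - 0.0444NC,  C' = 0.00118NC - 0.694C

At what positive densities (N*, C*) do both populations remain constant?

Set dC/dt = 0 with C > 0: 0.00118N - 0.694 = 0, so N* = 0.694/0.00118 = 588.
Set dN/dt = 0 with N > 0: 1.08 - 0.0444C = 0, so C* = 1.08/0.0444 = 24.3.

N* ≈ 588, C* ≈ 24.3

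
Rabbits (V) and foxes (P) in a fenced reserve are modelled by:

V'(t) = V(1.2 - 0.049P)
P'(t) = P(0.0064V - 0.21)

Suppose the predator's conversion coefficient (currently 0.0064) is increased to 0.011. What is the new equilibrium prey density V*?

At the interior fixed point, setting dP/dt = 0 with P > 0 fixes V* = (predator death rate)/(VP coefficient) — independent of the other coefficients.
With the change, V* = 0.21/0.011 = 19.1; it falls from 32.8.

V* ≈ 19.1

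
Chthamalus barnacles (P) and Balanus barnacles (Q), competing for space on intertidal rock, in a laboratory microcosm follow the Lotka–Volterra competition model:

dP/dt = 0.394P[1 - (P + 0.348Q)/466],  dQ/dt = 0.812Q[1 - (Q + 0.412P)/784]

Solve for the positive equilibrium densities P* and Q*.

Setting both brackets to zero gives the nullclines P + 0.348Q = 466 and 0.412P + Q = 784.
Substituting Q = 784 - 0.412P into the first: P(1 - 0.348·0.412) = 466 - 0.348·784.
So P* = 193/0.857 = 225, and then Q* = 784 - 0.412·225 = 691.

P* ≈ 225, Q* ≈ 691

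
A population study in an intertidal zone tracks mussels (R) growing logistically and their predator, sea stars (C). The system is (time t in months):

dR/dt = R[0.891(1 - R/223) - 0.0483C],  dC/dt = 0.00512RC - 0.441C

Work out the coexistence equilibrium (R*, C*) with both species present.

From dC/dt = 0 with C > 0: 0.00512R* = 0.441, so R* = 86.1.
Substitute into dR/dt = 0: 0.891(1 - 86.1/223) = 0.0483C*.
The bracket is 0.614, giving C* = 0.547/0.0483 = 11.3.

R* ≈ 86.1, C* ≈ 11.3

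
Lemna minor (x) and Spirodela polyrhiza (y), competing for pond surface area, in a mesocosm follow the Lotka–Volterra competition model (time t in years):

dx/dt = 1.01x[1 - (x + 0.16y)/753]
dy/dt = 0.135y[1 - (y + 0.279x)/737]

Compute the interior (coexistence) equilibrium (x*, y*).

Setting both brackets to zero gives the nullclines x + 0.16y = 753 and 0.279x + y = 737.
Substituting y = 737 - 0.279x into the first: x(1 - 0.16·0.279) = 753 - 0.16·737.
So x* = 635/0.955 = 665, and then y* = 737 - 0.279·665 = 552.

x* ≈ 665, y* ≈ 552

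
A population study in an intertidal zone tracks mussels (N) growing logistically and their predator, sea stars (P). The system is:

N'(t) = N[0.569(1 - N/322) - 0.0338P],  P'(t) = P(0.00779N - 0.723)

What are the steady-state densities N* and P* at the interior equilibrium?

N* ≈ 92.8, P* ≈ 12

From dP/dt = 0 with P > 0: 0.00779N* = 0.723, so N* = 92.8.
Substitute into dN/dt = 0: 0.569(1 - 92.8/322) = 0.0338P*.
The bracket is 0.712, giving P* = 0.405/0.0338 = 12.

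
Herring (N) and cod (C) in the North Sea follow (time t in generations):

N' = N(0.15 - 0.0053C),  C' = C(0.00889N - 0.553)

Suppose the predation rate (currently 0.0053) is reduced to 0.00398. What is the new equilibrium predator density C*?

C* ≈ 37.7

At the interior fixed point, setting dN/dt = 0 with N > 0 fixes C* = (prey growth rate)/(NC coefficient) — independent of the other coefficients.
With the change, C* = 0.15/0.00398 = 37.7; it rises from 28.3.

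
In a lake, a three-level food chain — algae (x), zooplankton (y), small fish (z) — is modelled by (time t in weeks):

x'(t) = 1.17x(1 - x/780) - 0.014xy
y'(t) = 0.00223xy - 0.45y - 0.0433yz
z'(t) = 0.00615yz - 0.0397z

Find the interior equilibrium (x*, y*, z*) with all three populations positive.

x* ≈ 720, y* ≈ 6.46, z* ≈ 26.7

From dz/dt = 0: 0.00615y* = 0.0397, so y* = 6.46.
From dx/dt = 0: 1.17(1 - x*/780) = 0.014·6.46, giving x* = 780·(1 - 0.0772) = 720.
From dy/dt = 0: 0.00223·720 - 0.45 = 0.0433z*, so z* = 1.16/0.0433 = 26.7.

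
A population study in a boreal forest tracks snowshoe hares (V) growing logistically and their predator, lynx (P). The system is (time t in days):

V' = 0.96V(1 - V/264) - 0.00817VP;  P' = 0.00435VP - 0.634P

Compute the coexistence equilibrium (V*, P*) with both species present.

From dP/dt = 0 with P > 0: 0.00435V* = 0.634, so V* = 146.
Substitute into dV/dt = 0: 0.96(1 - 146/264) = 0.00817P*.
The bracket is 0.448, giving P* = 0.43/0.00817 = 52.6.

V* ≈ 146, P* ≈ 52.6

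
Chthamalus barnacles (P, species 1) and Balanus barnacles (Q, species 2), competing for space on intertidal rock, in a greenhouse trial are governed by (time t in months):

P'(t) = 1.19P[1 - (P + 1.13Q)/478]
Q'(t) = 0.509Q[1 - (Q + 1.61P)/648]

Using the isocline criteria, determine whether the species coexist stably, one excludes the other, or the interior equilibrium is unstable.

Compare the nullcline intercepts: K1/α12 = 478/1.13 = 423 < K2 = 648; K2/α21 = 648/1.61 = 402 < K1 = 478.
Since both are reversed, neither can invade when rare; the interior point is a saddle.

unstable coexistence (outcome depends on initial conditions)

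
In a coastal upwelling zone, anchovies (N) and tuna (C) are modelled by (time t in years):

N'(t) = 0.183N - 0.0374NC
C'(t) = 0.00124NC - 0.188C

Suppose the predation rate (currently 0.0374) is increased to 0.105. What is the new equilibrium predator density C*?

At the interior fixed point, setting dN/dt = 0 with N > 0 fixes C* = (prey growth rate)/(NC coefficient) — independent of the other coefficients.
With the change, C* = 0.183/0.105 = 1.74; it falls from 4.89.

C* ≈ 1.74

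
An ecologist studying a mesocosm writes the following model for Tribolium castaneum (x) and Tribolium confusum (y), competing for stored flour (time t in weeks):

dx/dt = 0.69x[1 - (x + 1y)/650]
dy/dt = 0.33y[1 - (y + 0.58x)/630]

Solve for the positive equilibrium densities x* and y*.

x* ≈ 47.6, y* ≈ 602

Setting both brackets to zero gives the nullclines x + 1y = 650 and 0.58x + y = 630.
Substituting y = 630 - 0.58x into the first: x(1 - 1·0.58) = 650 - 1·630.
So x* = 20/0.42 = 47.6, and then y* = 630 - 0.58·47.6 = 602.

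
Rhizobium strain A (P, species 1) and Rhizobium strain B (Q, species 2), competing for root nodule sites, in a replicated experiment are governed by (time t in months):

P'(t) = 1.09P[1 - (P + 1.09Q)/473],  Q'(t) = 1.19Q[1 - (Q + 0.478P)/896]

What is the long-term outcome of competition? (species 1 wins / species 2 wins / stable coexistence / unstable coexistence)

species 2 excludes species 1

Compare the nullcline intercepts: K1/α12 = 473/1.09 = 434 < K2 = 896; K2/α21 = 896/0.478 = 1870 > K1 = 473.
Since the inequalities point opposite ways, species 2 can invade but species 1 cannot.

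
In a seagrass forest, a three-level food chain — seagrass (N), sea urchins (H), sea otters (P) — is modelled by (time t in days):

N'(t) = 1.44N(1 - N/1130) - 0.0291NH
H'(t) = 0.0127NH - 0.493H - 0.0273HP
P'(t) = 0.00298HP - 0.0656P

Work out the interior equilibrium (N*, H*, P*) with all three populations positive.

N* ≈ 627, H* ≈ 22, P* ≈ 274

From dP/dt = 0: 0.00298H* = 0.0656, so H* = 22.
From dN/dt = 0: 1.44(1 - N*/1130) = 0.0291·22, giving N* = 1130·(1 - 0.445) = 627.
From dH/dt = 0: 0.0127·627 - 0.493 = 0.0273P*, so P* = 7.47/0.0273 = 274.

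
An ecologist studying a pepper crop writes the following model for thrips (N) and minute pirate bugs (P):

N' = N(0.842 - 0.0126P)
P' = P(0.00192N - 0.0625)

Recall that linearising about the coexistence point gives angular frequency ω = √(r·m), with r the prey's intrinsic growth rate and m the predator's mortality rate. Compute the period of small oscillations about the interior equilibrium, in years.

T ≈ 27.4 years

Here r = 0.842 and m = 0.0625, so r·m = 0.0526.
ω = √0.0526 = 0.229 per year, hence T = 2π/ω ≈ 27.4 years.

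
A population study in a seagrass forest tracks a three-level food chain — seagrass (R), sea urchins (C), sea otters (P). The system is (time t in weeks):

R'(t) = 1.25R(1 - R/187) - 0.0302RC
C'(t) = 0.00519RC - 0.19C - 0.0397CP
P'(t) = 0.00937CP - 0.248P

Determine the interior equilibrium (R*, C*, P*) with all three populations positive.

R* ≈ 67.4, C* ≈ 26.5, P* ≈ 4.03

From dP/dt = 0: 0.00937C* = 0.248, so C* = 26.5.
From dR/dt = 0: 1.25(1 - R*/187) = 0.0302·26.5, giving R* = 187·(1 - 0.639) = 67.4.
From dC/dt = 0: 0.00519·67.4 - 0.19 = 0.0397P*, so P* = 0.16/0.0397 = 4.03.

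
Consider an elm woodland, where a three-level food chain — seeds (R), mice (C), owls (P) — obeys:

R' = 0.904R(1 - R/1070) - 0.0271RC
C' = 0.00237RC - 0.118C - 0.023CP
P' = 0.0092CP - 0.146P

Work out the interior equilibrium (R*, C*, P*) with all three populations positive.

R* ≈ 561, C* ≈ 15.9, P* ≈ 52.7

From dP/dt = 0: 0.0092C* = 0.146, so C* = 15.9.
From dR/dt = 0: 0.904(1 - R*/1070) = 0.0271·15.9, giving R* = 1070·(1 - 0.476) = 561.
From dC/dt = 0: 0.00237·561 - 0.118 = 0.023P*, so P* = 1.21/0.023 = 52.7.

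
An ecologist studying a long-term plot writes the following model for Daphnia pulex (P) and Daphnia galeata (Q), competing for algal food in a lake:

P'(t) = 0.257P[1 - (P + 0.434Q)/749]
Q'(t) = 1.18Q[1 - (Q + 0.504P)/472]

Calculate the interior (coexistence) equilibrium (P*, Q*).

P* ≈ 697, Q* ≈ 121

Setting both brackets to zero gives the nullclines P + 0.434Q = 749 and 0.504P + Q = 472.
Substituting Q = 472 - 0.504P into the first: P(1 - 0.434·0.504) = 749 - 0.434·472.
So P* = 544/0.781 = 697, and then Q* = 472 - 0.504·697 = 121.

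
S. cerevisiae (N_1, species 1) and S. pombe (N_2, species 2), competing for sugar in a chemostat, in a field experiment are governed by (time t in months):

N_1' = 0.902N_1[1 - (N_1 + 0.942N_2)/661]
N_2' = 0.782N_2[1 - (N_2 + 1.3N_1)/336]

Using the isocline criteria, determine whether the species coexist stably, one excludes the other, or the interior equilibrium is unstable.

Compare the nullcline intercepts: K1/α12 = 661/0.942 = 702 > K2 = 336; K2/α21 = 336/1.3 = 258 < K1 = 661.
Since the inequalities point opposite ways, species 1 can invade but species 2 cannot.

species 1 excludes species 2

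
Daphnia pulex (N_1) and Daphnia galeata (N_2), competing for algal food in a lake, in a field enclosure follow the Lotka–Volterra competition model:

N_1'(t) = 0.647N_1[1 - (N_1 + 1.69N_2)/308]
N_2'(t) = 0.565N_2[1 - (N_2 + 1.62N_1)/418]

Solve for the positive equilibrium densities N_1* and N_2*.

N_1* ≈ 229, N_2* ≈ 46.6

Setting both brackets to zero gives the nullclines N_1 + 1.69N_2 = 308 and 1.62N_1 + N_2 = 418.
Substituting N_2 = 418 - 1.62N_1 into the first: N_1(1 - 1.69·1.62) = 308 - 1.69·418.
So N_1* = -398/-1.74 = 229, and then N_2* = 418 - 1.62·229 = 46.6.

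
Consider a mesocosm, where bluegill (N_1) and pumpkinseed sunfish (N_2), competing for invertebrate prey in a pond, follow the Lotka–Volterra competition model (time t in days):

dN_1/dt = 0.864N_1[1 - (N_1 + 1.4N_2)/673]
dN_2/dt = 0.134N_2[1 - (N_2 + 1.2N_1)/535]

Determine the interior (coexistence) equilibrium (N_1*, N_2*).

N_1* ≈ 112, N_2* ≈ 401

Setting both brackets to zero gives the nullclines N_1 + 1.4N_2 = 673 and 1.2N_1 + N_2 = 535.
Substituting N_2 = 535 - 1.2N_1 into the first: N_1(1 - 1.4·1.2) = 673 - 1.4·535.
So N_1* = -76/-0.68 = 112, and then N_2* = 535 - 1.2·112 = 401.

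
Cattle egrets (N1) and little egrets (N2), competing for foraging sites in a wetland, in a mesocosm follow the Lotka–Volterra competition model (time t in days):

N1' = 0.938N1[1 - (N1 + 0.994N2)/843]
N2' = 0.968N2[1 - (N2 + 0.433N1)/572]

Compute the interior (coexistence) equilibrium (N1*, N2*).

N1* ≈ 482, N2* ≈ 363

Setting both brackets to zero gives the nullclines N1 + 0.994N2 = 843 and 0.433N1 + N2 = 572.
Substituting N2 = 572 - 0.433N1 into the first: N1(1 - 0.994·0.433) = 843 - 0.994·572.
So N1* = 274/0.57 = 482, and then N2* = 572 - 0.433·482 = 363.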